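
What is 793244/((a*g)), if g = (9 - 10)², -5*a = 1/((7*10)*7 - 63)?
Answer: -1693575940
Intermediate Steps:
a = -1/2135 (a = -1/(5*((7*10)*7 - 63)) = -1/(5*(70*7 - 63)) = -1/(5*(490 - 63)) = -⅕/427 = -⅕*1/427 = -1/2135 ≈ -0.00046838)
g = 1 (g = (-1)² = 1)
793244/((a*g)) = 793244/((-1/2135*1)) = 793244/(-1/2135) = 793244*(-2135) = -1693575940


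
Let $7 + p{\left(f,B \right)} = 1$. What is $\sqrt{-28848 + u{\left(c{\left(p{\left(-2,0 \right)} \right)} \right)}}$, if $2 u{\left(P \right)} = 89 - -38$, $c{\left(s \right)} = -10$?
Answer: $\frac{i \sqrt{115138}}{2} \approx 169.66 i$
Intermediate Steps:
$p{\left(f,B \right)} = -6$ ($p{\left(f,B \right)} = -7 + 1 = -6$)
$u{\left(P \right)} = \frac{127}{2}$ ($u{\left(P \right)} = \frac{89 - -38}{2} = \frac{89 + 38}{2} = \frac{1}{2} \cdot 127 = \frac{127}{2}$)
$\sqrt{-28848 + u{\left(c{\left(p{\left(-2,0 \right)} \right)} \right)}} = \sqrt{-28848 + \frac{127}{2}} = \sqrt{- \frac{57569}{2}} = \frac{i \sqrt{115138}}{2}$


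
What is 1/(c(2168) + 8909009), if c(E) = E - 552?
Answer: 1/8910625 ≈ 1.1223e-7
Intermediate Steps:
c(E) = -552 + E
1/(c(2168) + 8909009) = 1/((-552 + 2168) + 8909009) = 1/(1616 + 8909009) = 1/8910625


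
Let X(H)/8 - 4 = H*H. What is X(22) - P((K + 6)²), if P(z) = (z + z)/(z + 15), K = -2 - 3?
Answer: 31231/8 ≈ 3903.9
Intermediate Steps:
X(H) = 32 + 8*H² (X(H) = 32 + 8*(H*H) = 32 + 8*H²)
K = -5
P(z) = 2*z/(15 + z) (P(z) = (2*z)/(15 + z) = 2*z/(15 + z))
X(22) - P((K + 6)²) = (32 + 8*22²) - 2*(-5 + 6)²/(15 + (-5 + 6)²) = (32 + 8*484) - 2*1²/(15 + 1²) = (32 + 3872) - 2/(15 + 1) = 3904 - 2/16 = 3904 - 1*⅛ = 3904 - ⅛ = 31231/8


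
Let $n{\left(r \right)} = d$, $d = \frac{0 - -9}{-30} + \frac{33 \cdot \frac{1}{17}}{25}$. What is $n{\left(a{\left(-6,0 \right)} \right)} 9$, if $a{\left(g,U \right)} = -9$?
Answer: $- \frac{1701}{850} \approx -2.0012$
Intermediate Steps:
$d = - \frac{189}{850}$ ($d = \left(0 + 9\right) \left(- \frac{1}{30}\right) + 33 \cdot \frac{1}{17} \cdot \frac{1}{25} = 9 \left(- \frac{1}{30}\right) + \frac{33}{17} \cdot \frac{1}{25} = - \frac{3}{10} + \frac{33}{425} = - \frac{189}{850} \approx -0.22235$)
$n{\left(r \right)} = - \frac{189}{850}$
$n{\left(a{\left(-6,0 \right)} \right)} 9 = \left(- \frac{189}{850}\right) 9 = - \frac{1701}{850}$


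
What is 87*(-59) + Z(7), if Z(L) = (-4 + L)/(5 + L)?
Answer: -20531/4 ≈ -5132.8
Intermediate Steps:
Z(L) = (-4 + L)/(5 + L)
87*(-59) + Z(7) = 87*(-59) + (-4 + 7)/(5 + 7) = -5133 + 3/12 = -5133 + (1/12)*3 = -5133 + 1/4 = -20531/4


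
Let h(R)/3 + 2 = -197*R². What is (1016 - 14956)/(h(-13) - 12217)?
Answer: 6970/56051 ≈ 0.12435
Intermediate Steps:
h(R) = -6 - 591*R² (h(R) = -6 + 3*(-197*R²) = -6 - 591*R²)
(1016 - 14956)/(h(-13) - 12217) = (1016 - 14956)/((-6 - 591*(-13)²) - 12217) = -13940/((-6 - 591*169) - 12217) = -13940/((-6 - 99879) - 12217) = -13940/(-99885 - 12217) = -13940/(-112102) = -13940*(-1/112102) = 6970/56051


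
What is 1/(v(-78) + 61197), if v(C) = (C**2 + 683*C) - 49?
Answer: 1/13958 ≈ 7.1644e-5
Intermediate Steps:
v(C) = -49 + C**2 + 683*C
1/(v(-78) + 61197) = 1/((-49 + (-78)**2 + 683*(-78)) + 61197) = 1/((-49 + 6084 - 53274) + 61197) = 1/(-47239 + 61197) = 1/13958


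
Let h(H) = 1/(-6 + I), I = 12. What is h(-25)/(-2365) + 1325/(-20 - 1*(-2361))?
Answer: 18799409/33218790 ≈ 0.56593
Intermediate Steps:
h(H) = ⅙ (h(H) = 1/(-6 + 12) = 1/6 = ⅙)
h(-25)/(-2365) + 1325/(-20 - 1*(-2361)) = (⅙)/(-2365) + 1325/(-20 - 1*(-2361)) = (⅙)*(-1/2365) + 1325/(-20 + 2361) = -1/14190 + 1325/2341 = 18799409/33218790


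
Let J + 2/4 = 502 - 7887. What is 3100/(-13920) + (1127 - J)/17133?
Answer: 1089695/3974856 ≈ 0.27415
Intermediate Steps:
J = -14771/2 (J = -½ + (502 - 7887) = -½ - 7385 = -14771/2 ≈ -7385.5)
3100/(-13920) + (1127 - J)/17133 = 3100/(-13920) + (1127 - 1*(-14771/2))/17133 = 3100*(-1/13920) + (1127 + 14771/2)*(1/17133) = -155/696 + (17025/2)*(1/17133) = -155/696 + 5675/11422 = 1089695/3974856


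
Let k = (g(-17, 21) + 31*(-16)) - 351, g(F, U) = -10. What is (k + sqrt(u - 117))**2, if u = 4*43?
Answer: (857 - sqrt(55))**2 ≈ 7.2179e+5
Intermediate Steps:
u = 172
k = -857 (k = (-10 + 31*(-16)) - 351 = (-10 - 496) - 351 = -506 - 351 = -857)
(k + sqrt(u - 117))**2 = (-857 + sqrt(172 - 117))**2 = (-857 + sqrt(55))**2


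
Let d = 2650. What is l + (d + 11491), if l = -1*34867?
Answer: -20726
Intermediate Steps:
l = -34867
l + (d + 11491) = -34867 + (2650 + 11491) = -34867 + 14141 = -20726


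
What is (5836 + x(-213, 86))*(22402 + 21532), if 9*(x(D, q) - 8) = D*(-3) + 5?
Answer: 2339046160/9 ≈ 2.5989e+8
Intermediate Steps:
x(D, q) = 77/9 - D/3 (x(D, q) = 8 + (D*(-3) + 5)/9 = 8 + (-3*D + 5)/9 = 8 + (5 - 3*D)/9 = 8 + (5/9 - D/3) = 77/9 - D/3)
(5836 + x(-213, 86))*(22402 + 21532) = (5836 + (77/9 - ⅓*(-213)))*(22402 + 21532) = (5836 + (77/9 + 71))*43934 = (5836 + 716/9)*43934 = (53240/9)*43934 = 2339046160/9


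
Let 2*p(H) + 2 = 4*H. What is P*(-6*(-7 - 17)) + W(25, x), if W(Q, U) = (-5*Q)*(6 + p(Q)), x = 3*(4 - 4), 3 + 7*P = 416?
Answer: 1621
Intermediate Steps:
p(H) = -1 + 2*H (p(H) = -1 + (4*H)/2 = -1 + 2*H)
P = 59 (P = -3/7 + (1/7)*416 = -3/7 + 416/7 = 59)
x = 0 (x = 3*0 = 0)
W(Q, U) = -5*Q*(5 + 2*Q) (W(Q, U) = (-5*Q)*(6 + (-1 + 2*Q)) = (-5*Q)*(5 + 2*Q) = -5*Q*(5 + 2*Q))
P*(-6*(-7 - 17)) + W(25, x) = 59*(-6*(-7 - 17)) - 5*25*(5 + 2*25) = 59*(-6*(-24)) - 5*25*(5 + 50) = 59*144 - 5*25*55 = 8496 - 6875 = 1621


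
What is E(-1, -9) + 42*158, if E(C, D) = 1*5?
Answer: 6641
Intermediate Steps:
E(C, D) = 5
E(-1, -9) + 42*158 = 5 + 42*158 = 5 + 6636 = 6641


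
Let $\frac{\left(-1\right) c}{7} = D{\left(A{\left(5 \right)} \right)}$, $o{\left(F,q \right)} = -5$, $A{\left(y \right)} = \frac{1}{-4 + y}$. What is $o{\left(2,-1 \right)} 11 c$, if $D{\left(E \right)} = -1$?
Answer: $-385$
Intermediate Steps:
$c = 7$ ($c = \left(-7\right) \left(-1\right) = 7$)
$o{\left(2,-1 \right)} 11 c = \left(-5\right) 11 \cdot 7 = \left(-55\right) 7 = -385$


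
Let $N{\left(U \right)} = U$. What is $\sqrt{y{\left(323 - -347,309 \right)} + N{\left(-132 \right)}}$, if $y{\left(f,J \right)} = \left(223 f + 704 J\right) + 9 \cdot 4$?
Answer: $5 \sqrt{14674} \approx 605.68$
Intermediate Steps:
$y{\left(f,J \right)} = 36 + 223 f + 704 J$ ($y{\left(f,J \right)} = \left(223 f + 704 J\right) + 36 = 36 + 223 f + 704 J$)
$\sqrt{y{\left(323 - -347,309 \right)} + N{\left(-132 \right)}} = \sqrt{\left(36 + 223 \left(323 - -347\right) + 704 \cdot 309\right) - 132} = \sqrt{\left(36 + 223 \left(323 + 347\right) + 217536\right) - 132} = \sqrt{\left(36 + 223 \cdot 670 + 217536\right) - 132} = \sqrt{\left(36 + 149410 + 217536\right) - 132} = \sqrt{366982 - 132} = \sqrt{366850} = 5 \sqrt{14674}$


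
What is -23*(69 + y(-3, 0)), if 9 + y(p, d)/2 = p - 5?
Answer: -805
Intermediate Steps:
y(p, d) = -28 + 2*p (y(p, d) = -18 + 2*(p - 5) = -18 + 2*(-5 + p) = -18 + (-10 + 2*p) = -28 + 2*p)
-23*(69 + y(-3, 0)) = -23*(69 + (-28 + 2*(-3))) = -23*(69 + (-28 - 6)) = -23*(69 - 34) = -23*35 = -805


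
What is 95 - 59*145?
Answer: -8460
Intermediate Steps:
95 - 59*145 = 95 - 8555 = -8460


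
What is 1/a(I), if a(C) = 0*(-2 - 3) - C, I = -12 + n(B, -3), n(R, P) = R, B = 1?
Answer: 1/11 ≈ 0.090909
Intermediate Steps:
I = -11 (I = -12 + 1 = -11)
a(C) = -C (a(C) = 0*(-5) - C = 0 - C = -C)
1/a(I) = 1/(-1*(-11)) = 1/11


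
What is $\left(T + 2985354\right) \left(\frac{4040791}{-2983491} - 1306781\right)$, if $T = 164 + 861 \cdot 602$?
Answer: $- \frac{13660678166247126080}{2983491} \approx -4.5788 \cdot 10^{12}$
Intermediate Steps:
$T = 518486$ ($T = 164 + 518322 = 518486$)
$\left(T + 2985354\right) \left(\frac{4040791}{-2983491} - 1306781\right) = \left(518486 + 2985354\right) \left(\frac{4040791}{-2983491} - 1306781\right) = 3503840 \left(4040791 \left(- \frac{1}{2983491}\right) - 1306781\right) = 3503840 \left(- \frac{4040791}{2983491} - 1306781\right) = 3503840 \left(- \frac{3898773393262}{2983491}\right) = - \frac{13660678166247126080}{2983491}$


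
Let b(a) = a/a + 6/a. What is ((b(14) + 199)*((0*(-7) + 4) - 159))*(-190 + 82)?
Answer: 23486220/7 ≈ 3.3552e+6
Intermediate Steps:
b(a) = 1 + 6/a
((b(14) + 199)*((0*(-7) + 4) - 159))*(-190 + 82) = (((6 + 14)/14 + 199)*((0*(-7) + 4) - 159))*(-190 + 82) = (((1/14)*20 + 199)*((0 + 4) - 159))*(-108) = ((10/7 + 199)*(4 - 159))*(-108) = ((1403/7)*(-155))*(-108) = -217465/7*(-108) = 23486220/7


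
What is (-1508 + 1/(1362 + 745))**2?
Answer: 10095584796025/4439449 ≈ 2.2741e+6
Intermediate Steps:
(-1508 + 1/(1362 + 745))**2 = (-1508 + 1/2107)**2 = (-3177355/2107)**2 = 10095584796025/4439449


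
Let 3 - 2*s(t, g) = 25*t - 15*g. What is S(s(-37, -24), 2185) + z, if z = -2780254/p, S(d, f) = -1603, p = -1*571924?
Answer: -457006959/285962 ≈ -1598.1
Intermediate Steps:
p = -571924
s(t, g) = 3/2 - 25*t/2 + 15*g/2 (s(t, g) = 3/2 - (25*t - 15*g)/2 = 3/2 - (-15*g + 25*t)/2 = 3/2 + (-25*t/2 + 15*g/2) = 3/2 - 25*t/2 + 15*g/2)
z = 1390127/285962 (z = -2780254/(-571924) = -2780254*(-1/571924) = 1390127/285962 ≈ 4.8612)
S(s(-37, -24), 2185) + z = -1603 + 1390127/285962 = -457006959/285962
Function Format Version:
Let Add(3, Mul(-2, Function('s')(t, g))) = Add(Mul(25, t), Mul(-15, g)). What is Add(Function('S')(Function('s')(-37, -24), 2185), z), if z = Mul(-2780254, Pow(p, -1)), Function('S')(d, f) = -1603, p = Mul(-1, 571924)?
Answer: Rational(-457006959, 285962) ≈ -1598.1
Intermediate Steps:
p = -571924
Function('s')(t, g) = Add(Rational(3, 2), Mul(Rational(-25, 2), t), Mul(Rational(15, 2), g)) (Function('s')(t, g) = Add(Rational(3, 2), Mul(Rational(-1, 2), Add(Mul(25, t), Mul(-15, g)))) = Add(Rational(3, 2), Mul(Rational(-1, 2), Add(Mul(-15, g), Mul(25, t)))) = Add(Rational(3, 2), Add(Mul(Rational(-25, 2), t), Mul(Rational(15, 2), g))) = Add(Rational(3, 2), Mul(Rational(-25, 2), t), Mul(Rational(15, 2), g)))
z = Rational(1390127, 285962) (z = Mul(-2780254, Pow(-571924, -1)) = Mul(-2780254, Rational(-1, 571924)) = Rational(1390127, 285962) ≈ 4.8612)
Add(Function('S')(Function('s')(-37, -24), 2185), z) = Add(-1603, Rational(1390127, 285962)) = Rational(-457006959, 285962)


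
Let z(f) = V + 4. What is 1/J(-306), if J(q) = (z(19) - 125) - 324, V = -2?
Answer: -1/447 ≈ -0.0022371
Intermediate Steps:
z(f) = 2 (z(f) = -2 + 4 = 2)
J(q) = -447 (J(q) = (2 - 125) - 324 = -123 - 324 = -447)
1/J(-306) = 1/(-447) = -1/447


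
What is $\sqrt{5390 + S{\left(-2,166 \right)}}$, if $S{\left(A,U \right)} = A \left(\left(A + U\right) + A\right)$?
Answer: $\sqrt{5066} \approx 71.176$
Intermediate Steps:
$S{\left(A,U \right)} = A \left(U + 2 A\right)$
$\sqrt{5390 + S{\left(-2,166 \right)}} = \sqrt{5390 - 2 \left(166 + 2 \left(-2\right)\right)} = \sqrt{5390 - 2 \left(166 - 4\right)} = \sqrt{5390 - 324} = \sqrt{5066}$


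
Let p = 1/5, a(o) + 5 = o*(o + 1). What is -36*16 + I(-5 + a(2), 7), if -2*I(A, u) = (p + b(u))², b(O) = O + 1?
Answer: -30481/50 ≈ -609.62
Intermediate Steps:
b(O) = 1 + O
a(o) = -5 + o*(1 + o) (a(o) = -5 + o*(o + 1) = -5 + o*(1 + o))
p = ⅕ (p = 1*(⅕) = ⅕ ≈ 0.20000)
I(A, u) = -(6/5 + u)²/2 (I(A, u) = -(⅕ + (1 + u))²/2 = -(6/5 + u)²/2)
-36*16 + I(-5 + a(2), 7) = -36*16 - (6 + 5*7)²/50 = -576 - (6 + 35)²/50 = -576 - 1/50*41² = -576 - 1/50*1681 = -576 - 1681/50 = -30481/50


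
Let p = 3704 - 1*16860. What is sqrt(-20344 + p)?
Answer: 10*I*sqrt(335) ≈ 183.03*I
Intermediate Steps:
p = -13156 (p = 3704 - 16860 = -13156)
sqrt(-20344 + p) = sqrt(-20344 - 13156) = sqrt(-33500) = 10*I*sqrt(335)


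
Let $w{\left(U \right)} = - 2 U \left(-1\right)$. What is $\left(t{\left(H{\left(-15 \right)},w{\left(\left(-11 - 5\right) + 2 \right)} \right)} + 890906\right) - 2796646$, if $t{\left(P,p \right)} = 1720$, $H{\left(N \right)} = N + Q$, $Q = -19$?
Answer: $-1904020$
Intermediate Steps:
$H{\left(N \right)} = -19 + N$ ($H{\left(N \right)} = N - 19 = -19 + N$)
$w{\left(U \right)} = 2 U$
$\left(t{\left(H{\left(-15 \right)},w{\left(\left(-11 - 5\right) + 2 \right)} \right)} + 890906\right) - 2796646 = \left(1720 + 890906\right) - 2796646 = 892626 - 2796646 = -1904020$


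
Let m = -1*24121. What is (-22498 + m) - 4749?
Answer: -51368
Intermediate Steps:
m = -24121
(-22498 + m) - 4749 = (-22498 - 24121) - 4749 = -46619 - 4749 = -51368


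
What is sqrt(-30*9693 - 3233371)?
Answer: I*sqrt(3524161) ≈ 1877.3*I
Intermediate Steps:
sqrt(-30*9693 - 3233371) = sqrt(-290790 - 3233371) = sqrt(-3524161) = I*sqrt(3524161)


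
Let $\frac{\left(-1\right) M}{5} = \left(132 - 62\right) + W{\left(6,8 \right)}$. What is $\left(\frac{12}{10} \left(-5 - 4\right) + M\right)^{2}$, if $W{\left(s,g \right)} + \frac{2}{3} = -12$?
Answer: $\frac{19909444}{225} \approx 88486.0$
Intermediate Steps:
$W{\left(s,g \right)} = - \frac{38}{3}$ ($W{\left(s,g \right)} = - \frac{2}{3} - 12 = - \frac{38}{3}$)
$M = - \frac{860}{3}$ ($M = - 5 \left(\left(132 - 62\right) - \frac{38}{3}\right) = - 5 \left(70 - \frac{38}{3}\right) = \left(-5\right) \frac{172}{3} = - \frac{860}{3} \approx -286.67$)
$\left(\frac{12}{10} \left(-5 - 4\right) + M\right)^{2} = \left(\frac{12}{10} \left(-5 - 4\right) - \frac{860}{3}\right)^{2} = \left(12 \cdot \frac{1}{10} \left(-9\right) - \frac{860}{3}\right)^{2} = \left(\frac{6}{5} \left(-9\right) - \frac{860}{3}\right)^{2} = \left(- \frac{54}{5} - \frac{860}{3}\right)^{2} = \left(- \frac{4462}{15}\right)^{2} = \frac{19909444}{225}$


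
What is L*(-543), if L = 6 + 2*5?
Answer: -8688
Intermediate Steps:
L = 16 (L = 6 + 10 = 16)
L*(-543) = 16*(-543) = -8688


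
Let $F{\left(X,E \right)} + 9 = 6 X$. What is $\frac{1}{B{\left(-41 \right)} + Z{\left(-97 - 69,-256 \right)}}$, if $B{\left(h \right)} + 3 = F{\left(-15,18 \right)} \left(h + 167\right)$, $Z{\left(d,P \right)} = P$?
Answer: $- \frac{1}{12733} \approx -7.8536 \cdot 10^{-5}$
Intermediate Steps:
$F{\left(X,E \right)} = -9 + 6 X$
$B{\left(h \right)} = -16536 - 99 h$ ($B{\left(h \right)} = -3 + \left(-9 + 6 \left(-15\right)\right) \left(h + 167\right) = -3 + \left(-9 - 90\right) \left(167 + h\right) = -3 - 99 \left(167 + h\right) = -3 - \left(16533 + 99 h\right) = -16536 - 99 h$)
$\frac{1}{B{\left(-41 \right)} + Z{\left(-97 - 69,-256 \right)}} = \frac{1}{\left(-16536 - -4059\right) - 256} = \frac{1}{\left(-16536 + 4059\right) - 256} = \frac{1}{-12477 - 256} = \frac{1}{-12733} = - \frac{1}{12733}$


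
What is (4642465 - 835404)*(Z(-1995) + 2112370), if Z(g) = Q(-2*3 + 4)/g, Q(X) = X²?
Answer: 16043633266688906/1995 ≈ 8.0419e+12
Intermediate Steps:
Z(g) = 4/g (Z(g) = (-2*3 + 4)²/g = (-6 + 4)²/g = (-2)²/g = 4/g)
(4642465 - 835404)*(Z(-1995) + 2112370) = (4642465 - 835404)*(4/(-1995) + 2112370) = 3807061*(4*(-1/1995) + 2112370) = 3807061*(-4/1995 + 2112370) = 3807061*(4214178146/1995) = 16043633266688906/1995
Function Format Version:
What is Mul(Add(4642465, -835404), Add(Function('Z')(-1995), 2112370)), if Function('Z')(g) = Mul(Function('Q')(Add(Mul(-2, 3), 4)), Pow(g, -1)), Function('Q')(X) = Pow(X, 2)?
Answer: Rational(16043633266688906, 1995) ≈ 8.0419e+12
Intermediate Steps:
Function('Z')(g) = Mul(4, Pow(g, -1)) (Function('Z')(g) = Mul(Pow(Add(Mul(-2, 3), 4), 2), Pow(g, -1)) = Mul(Pow(Add(-6, 4), 2), Pow(g, -1)) = Mul(Pow(-2, 2), Pow(g, -1)) = Mul(4, Pow(g, -1)))
Mul(Add(4642465, -835404), Add(Function('Z')(-1995), 2112370)) = Mul(Add(4642465, -835404), Add(Mul(4, Pow(-1995, -1)), 2112370)) = Mul(3807061, Add(Mul(4, Rational(-1, 1995)), 2112370)) = Mul(3807061, Add(Rational(-4, 1995), 2112370)) = Mul(3807061, Rational(4214178146, 1995)) = Rational(16043633266688906, 1995)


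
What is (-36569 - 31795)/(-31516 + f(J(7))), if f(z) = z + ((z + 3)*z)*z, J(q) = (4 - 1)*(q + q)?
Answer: -34182/23953 ≈ -1.4270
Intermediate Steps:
J(q) = 6*q (J(q) = 3*(2*q) = 6*q)
f(z) = z + z²*(3 + z) (f(z) = z + ((3 + z)*z)*z = z + (z*(3 + z))*z = z + z²*(3 + z))
(-36569 - 31795)/(-31516 + f(J(7))) = (-36569 - 31795)/(-31516 + (6*7)*(1 + (6*7)² + 3*(6*7))) = -68364/(-31516 + 42*(1 + 42² + 3*42)) = -68364/(-31516 + 42*(1 + 1764 + 126)) = -68364/(-31516 + 42*1891) = -68364/(-31516 + 79422) = -68364/47906 = -68364*1/47906 = -34182/23953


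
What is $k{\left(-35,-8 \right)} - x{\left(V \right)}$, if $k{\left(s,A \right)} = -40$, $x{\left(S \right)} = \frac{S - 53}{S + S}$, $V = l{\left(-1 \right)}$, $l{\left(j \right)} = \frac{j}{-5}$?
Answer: $92$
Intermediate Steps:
$l{\left(j \right)} = - \frac{j}{5}$ ($l{\left(j \right)} = j \left(- \frac{1}{5}\right) = - \frac{j}{5}$)
$V = \frac{1}{5}$ ($V = \left(- \frac{1}{5}\right) \left(-1\right) = \frac{1}{5} \approx 0.2$)
$x{\left(S \right)} = \frac{-53 + S}{2 S}$
$k{\left(-35,-8 \right)} - x{\left(V \right)} = -40 - \frac{\frac{1}{\frac{1}{5}} \left(-53 + \frac{1}{5}\right)}{2} = -40 - \frac{1}{2} \cdot 5 \left(- \frac{264}{5}\right) = -40 - -132 = -40 + 132 = 92$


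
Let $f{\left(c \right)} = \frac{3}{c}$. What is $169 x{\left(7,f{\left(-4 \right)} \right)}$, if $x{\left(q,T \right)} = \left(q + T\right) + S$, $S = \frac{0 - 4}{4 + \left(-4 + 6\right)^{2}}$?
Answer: $\frac{3887}{4} \approx 971.75$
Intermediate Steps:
$S = - \frac{1}{2}$ ($S = - \frac{4}{4 + 2^{2}} = - \frac{4}{4 + 4} = - \frac{4}{8} = \left(-4\right) \frac{1}{8} = - \frac{1}{2} \approx -0.5$)
$x{\left(q,T \right)} = - \frac{1}{2} + T + q$ ($x{\left(q,T \right)} = \left(q + T\right) - \frac{1}{2} = \left(T + q\right) - \frac{1}{2} = - \frac{1}{2} + T + q$)
$169 x{\left(7,f{\left(-4 \right)} \right)} = 169 \left(- \frac{1}{2} + \frac{3}{-4} + 7\right) = 169 \left(- \frac{1}{2} + 3 \left(- \frac{1}{4}\right) + 7\right) = 169 \left(- \frac{1}{2} - \frac{3}{4} + 7\right) = 169 \cdot \frac{23}{4} = \frac{3887}{4}$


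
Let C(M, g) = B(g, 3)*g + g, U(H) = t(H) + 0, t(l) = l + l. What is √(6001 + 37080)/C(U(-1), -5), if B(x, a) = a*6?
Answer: -√43081/95 ≈ -2.1848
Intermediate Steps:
t(l) = 2*l
B(x, a) = 6*a
U(H) = 2*H (U(H) = 2*H + 0 = 2*H)
C(M, g) = 19*g (C(M, g) = (6*3)*g + g = 18*g + g = 19*g)
√(6001 + 37080)/C(U(-1), -5) = √(6001 + 37080)/((19*(-5))) = √43081/(-95) = √43081*(-1/95) = -√43081/95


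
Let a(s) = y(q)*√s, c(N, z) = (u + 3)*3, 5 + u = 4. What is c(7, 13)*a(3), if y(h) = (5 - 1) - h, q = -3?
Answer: 42*√3 ≈ 72.746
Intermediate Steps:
y(h) = 4 - h
u = -1 (u = -5 + 4 = -1)
c(N, z) = 6 (c(N, z) = (-1 + 3)*3 = 2*3 = 6)
a(s) = 7*√s (a(s) = (4 - 1*(-3))*√s = (4 + 3)*√s = 7*√s)
c(7, 13)*a(3) = 6*(7*√3) = 42*√3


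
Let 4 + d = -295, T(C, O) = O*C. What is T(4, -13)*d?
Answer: 15548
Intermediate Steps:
T(C, O) = C*O
d = -299 (d = -4 - 295 = -299)
T(4, -13)*d = (4*(-13))*(-299) = -52*(-299) = 15548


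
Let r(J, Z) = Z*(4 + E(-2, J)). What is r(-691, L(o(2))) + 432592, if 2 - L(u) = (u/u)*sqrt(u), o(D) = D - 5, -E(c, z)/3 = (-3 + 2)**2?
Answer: 432594 - I*sqrt(3) ≈ 4.3259e+5 - 1.732*I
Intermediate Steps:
E(c, z) = -3 (E(c, z) = -3*(-3 + 2)**2 = -3*(-1)**2 = -3*1 = -3)
o(D) = -5 + D
L(u) = 2 - sqrt(u) (L(u) = 2 - u/u*sqrt(u) = 2 - sqrt(u))
r(J, Z) = Z (r(J, Z) = Z*(4 - 3) = Z*1 = Z)
r(-691, L(o(2))) + 432592 = (2 - sqrt(-5 + 2)) + 432592 = (2 - sqrt(-3)) + 432592 = (2 - I*sqrt(3)) + 432592 = 432594 - I*sqrt(3)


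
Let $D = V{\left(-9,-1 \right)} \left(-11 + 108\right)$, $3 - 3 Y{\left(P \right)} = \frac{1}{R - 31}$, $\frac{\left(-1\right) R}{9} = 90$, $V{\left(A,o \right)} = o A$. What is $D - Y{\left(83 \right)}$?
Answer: $\frac{2200055}{2523} \approx 872.0$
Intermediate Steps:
$V{\left(A,o \right)} = A o$
$R = -810$ ($R = \left(-9\right) 90 = -810$)
$Y{\left(P \right)} = \frac{2524}{2523}$ ($Y{\left(P \right)} = 1 - \frac{1}{3 \left(-810 - 31\right)} = 1 - \frac{1}{3 \left(-841\right)} = 1 - - \frac{1}{2523} = 1 + \frac{1}{2523} = \frac{2524}{2523}$)
$D = 873$ ($D = \left(-9\right) \left(-1\right) \left(-11 + 108\right) = 9 \cdot 97 = 873$)
$D - Y{\left(83 \right)} = 873 - \frac{2524}{2523} = \frac{2200055}{2523}$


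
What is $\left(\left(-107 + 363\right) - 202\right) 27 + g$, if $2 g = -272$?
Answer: $1322$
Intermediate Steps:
$g = -136$ ($g = \frac{1}{2} \left(-272\right) = -136$)
$\left(\left(-107 + 363\right) - 202\right) 27 + g = \left(\left(-107 + 363\right) - 202\right) 27 - 136 = \left(256 - 202\right) 27 - 136 = 54 \cdot 27 - 136 = 1458 - 136 = 1322$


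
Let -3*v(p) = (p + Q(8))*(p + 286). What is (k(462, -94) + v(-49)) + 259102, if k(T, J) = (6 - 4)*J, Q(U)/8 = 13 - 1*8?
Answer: 259625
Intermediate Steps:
Q(U) = 40 (Q(U) = 8*(13 - 1*8) = 8*(13 - 8) = 8*5 = 40)
v(p) = -(40 + p)*(286 + p)/3 (v(p) = -(p + 40)*(p + 286)/3 = -(40 + p)*(286 + p)/3)
k(T, J) = 2*J
(k(462, -94) + v(-49)) + 259102 = (2*(-94) + (-11440/3 - 326/3*(-49) - ⅓*(-49)²)) + 259102 = (-188 + (-11440/3 + 15974/3 - ⅓*2401)) + 259102 = (-188 + (-11440/3 + 15974/3 - 2401/3)) + 259102 = (-188 + 711) + 259102 = 523 + 259102 = 259625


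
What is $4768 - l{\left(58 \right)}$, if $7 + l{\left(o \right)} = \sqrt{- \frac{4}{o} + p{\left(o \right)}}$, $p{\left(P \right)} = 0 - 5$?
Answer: $4775 - \frac{7 i \sqrt{87}}{29} \approx 4775.0 - 2.2514 i$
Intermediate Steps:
$p{\left(P \right)} = -5$ ($p{\left(P \right)} = 0 - 5 = -5$)
$l{\left(o \right)} = -7 + \sqrt{-5 - \frac{4}{o}}$ ($l{\left(o \right)} = -7 + \sqrt{- \frac{4}{o} - 5} = -7 + \sqrt{-5 - \frac{4}{o}}$)
$4768 - l{\left(58 \right)} = 4768 - \left(-7 + \sqrt{-5 - \frac{4}{58}}\right) = 4768 - \left(-7 + \sqrt{-5 - \frac{2}{29}}\right) = 4768 - \left(-7 + \sqrt{- \frac{147}{29}}\right) = 4768 - \left(-7 + \frac{7 i \sqrt{87}}{29}\right) = 4768 + \left(7 - \frac{7 i \sqrt{87}}{29}\right) = 4775 - \frac{7 i \sqrt{87}}{29}$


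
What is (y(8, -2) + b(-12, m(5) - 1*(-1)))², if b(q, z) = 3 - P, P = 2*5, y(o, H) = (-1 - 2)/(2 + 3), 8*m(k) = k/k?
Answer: 1444/25 ≈ 57.760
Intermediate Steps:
m(k) = ⅛ (m(k) = (k/k)/8 = (⅛)*1 = ⅛)
y(o, H) = -⅗ (y(o, H) = -3/5 = -3*⅕ = -⅗)
P = 10
b(q, z) = -7 (b(q, z) = 3 - 1*10 = 3 - 10 = -7)
(y(8, -2) + b(-12, m(5) - 1*(-1)))² = (-⅗ - 7)² = (-38/5)² = 1444/25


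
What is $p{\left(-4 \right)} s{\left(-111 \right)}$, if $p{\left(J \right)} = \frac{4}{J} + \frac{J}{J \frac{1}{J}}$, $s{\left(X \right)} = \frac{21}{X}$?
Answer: $\frac{35}{37} \approx 0.94595$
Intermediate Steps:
$p{\left(J \right)} = J + \frac{4}{J}$ ($p{\left(J \right)} = \frac{4}{J} + \frac{J}{1} = \frac{4}{J} + J 1 = \frac{4}{J} + J = J + \frac{4}{J}$)
$p{\left(-4 \right)} s{\left(-111 \right)} = \left(-4 + \frac{4}{-4}\right) \frac{21}{-111} = \left(-4 + 4 \left(- \frac{1}{4}\right)\right) 21 \left(- \frac{1}{111}\right) = \left(-4 - 1\right) \left(- \frac{7}{37}\right) = \left(-5\right) \left(- \frac{7}{37}\right) = \frac{35}{37}$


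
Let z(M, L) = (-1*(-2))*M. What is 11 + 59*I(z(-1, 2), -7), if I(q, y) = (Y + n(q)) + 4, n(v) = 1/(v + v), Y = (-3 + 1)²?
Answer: 1873/4 ≈ 468.25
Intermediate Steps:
Y = 4 (Y = (-2)² = 4)
n(v) = 1/(2*v)
z(M, L) = 2*M
I(q, y) = 8 + 1/(2*q) (I(q, y) = (4 + 1/(2*q)) + 4 = 8 + 1/(2*q))
11 + 59*I(z(-1, 2), -7) = 11 + 59*(8 + 1/(2*((2*(-1))))) = 11 + 59*(8 + (½)/(-2)) = 11 + 59*(8 + (½)*(-½)) = 11 + 59*(8 - ¼) = 11 + 59*(31/4) = 11 + 1829/4 = 1873/4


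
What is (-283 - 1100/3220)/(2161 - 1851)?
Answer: -22809/24955 ≈ -0.91401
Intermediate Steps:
(-283 - 1100/3220)/(2161 - 1851) = (-283 - 1100*1/3220)/310 = (-283 - 55/161)*(1/310) = -45618/161*1/310 = -22809/24955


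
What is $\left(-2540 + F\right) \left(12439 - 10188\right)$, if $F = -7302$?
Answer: $-22154342$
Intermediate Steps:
$\left(-2540 + F\right) \left(12439 - 10188\right) = \left(-2540 - 7302\right) \left(12439 - 10188\right) = \left(-9842\right) 2251 = -22154342$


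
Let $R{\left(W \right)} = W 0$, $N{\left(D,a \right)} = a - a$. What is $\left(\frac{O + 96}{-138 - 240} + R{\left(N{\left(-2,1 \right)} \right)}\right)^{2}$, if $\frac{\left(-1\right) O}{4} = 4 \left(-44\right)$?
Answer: $\frac{160000}{35721} \approx 4.4792$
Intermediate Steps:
$N{\left(D,a \right)} = 0$
$R{\left(W \right)} = 0$
$O = 704$ ($O = - 4 \cdot 4 \left(-44\right) = \left(-4\right) \left(-176\right) = 704$)
$\left(\frac{O + 96}{-138 - 240} + R{\left(N{\left(-2,1 \right)} \right)}\right)^{2} = \left(\frac{704 + 96}{-138 - 240} + 0\right)^{2} = \left(\frac{800}{-378} + 0\right)^{2} = \left(800 \left(- \frac{1}{378}\right) + 0\right)^{2} = \left(- \frac{400}{189} + 0\right)^{2} = \left(- \frac{400}{189}\right)^{2} = \frac{160000}{35721}$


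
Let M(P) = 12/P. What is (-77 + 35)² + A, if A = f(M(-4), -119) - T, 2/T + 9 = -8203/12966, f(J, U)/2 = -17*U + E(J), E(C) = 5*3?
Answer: 729424412/124897 ≈ 5840.2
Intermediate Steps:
E(C) = 15
f(J, U) = 30 - 34*U (f(J, U) = 2*(-17*U + 15) = 2*(15 - 17*U) = 30 - 34*U)
T = -25932/124897 (T = 2/(-9 - 8203/12966) = 2/(-124897/12966) = 2*(-12966/124897) = -25932/124897 ≈ -0.20763)
A = 509106104/124897 (A = (30 - 34*(-119)) - 1*(-25932/124897) = (30 + 4046) + 25932/124897 = 4076 + 25932/124897 = 509106104/124897 ≈ 4076.2)
(-77 + 35)² + A = (-77 + 35)² + 509106104/124897 = (-42)² + 509106104/124897 = 1764 + 509106104/124897 = 729424412/124897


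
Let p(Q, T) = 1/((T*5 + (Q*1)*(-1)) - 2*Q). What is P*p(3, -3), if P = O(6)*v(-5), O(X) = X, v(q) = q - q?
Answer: 0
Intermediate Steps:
v(q) = 0
p(Q, T) = 1/(-3*Q + 5*T) (p(Q, T) = 1/((5*T + Q*(-1)) - 2*Q) = 1/((5*T - Q) - 2*Q) = 1/((-Q + 5*T) - 2*Q) = 1/(-3*Q + 5*T))
P = 0 (P = 6*0 = 0)
P*p(3, -3) = 0*(-1/(-5*(-3) + 3*3)) = 0*(-1/(15 + 9)) = 0*(-1/24) = 0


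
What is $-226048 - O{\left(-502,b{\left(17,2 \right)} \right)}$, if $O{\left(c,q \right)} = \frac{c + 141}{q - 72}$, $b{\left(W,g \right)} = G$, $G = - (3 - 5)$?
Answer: $- \frac{15823721}{70} \approx -2.2605 \cdot 10^{5}$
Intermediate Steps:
$G = 2$ ($G = \left(-1\right) \left(-2\right) = 2$)
$b{\left(W,g \right)} = 2$
$O{\left(c,q \right)} = \frac{141 + c}{-72 + q}$
$-226048 - O{\left(-502,b{\left(17,2 \right)} \right)} = -226048 - \frac{141 - 502}{-72 + 2} = -226048 - \frac{1}{-70} \left(-361\right) = -226048 - \left(- \frac{1}{70}\right) \left(-361\right) = -226048 - \frac{361}{70} = - \frac{15823721}{70}$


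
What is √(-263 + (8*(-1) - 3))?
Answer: I*√274 ≈ 16.553*I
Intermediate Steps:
√(-263 + (8*(-1) - 3)) = √(-263 + (-8 - 3)) = √(-263 - 11) = √(-274) = I*√274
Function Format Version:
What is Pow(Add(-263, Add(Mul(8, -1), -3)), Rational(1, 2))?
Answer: Mul(I, Pow(274, Rational(1, 2))) ≈ Mul(16.553, I)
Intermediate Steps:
Pow(Add(-263, Add(Mul(8, -1), -3)), Rational(1, 2)) = Pow(Add(-263, Add(-8, -3)), Rational(1, 2)) = Pow(Add(-263, -11), Rational(1, 2)) = Pow(-274, Rational(1, 2)) = Mul(I, Pow(274, Rational(1, 2)))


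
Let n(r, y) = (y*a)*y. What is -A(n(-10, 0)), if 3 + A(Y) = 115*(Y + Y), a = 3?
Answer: 3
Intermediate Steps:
n(r, y) = 3*y² (n(r, y) = (y*3)*y = (3*y)*y = 3*y²)
A(Y) = -3 + 230*Y (A(Y) = -3 + 115*(Y + Y) = -3 + 115*(2*Y) = -3 + 230*Y)
-A(n(-10, 0)) = -(-3 + 230*(3*0²)) = -(-3 + 230*(3*0)) = -(-3 + 230*0) = -(-3 + 0) = -1*(-3) = 3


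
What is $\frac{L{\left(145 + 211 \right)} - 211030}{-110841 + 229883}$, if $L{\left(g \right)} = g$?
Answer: $- \frac{105337}{59521} \approx -1.7697$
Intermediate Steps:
$\frac{L{\left(145 + 211 \right)} - 211030}{-110841 + 229883} = \frac{\left(145 + 211\right) - 211030}{-110841 + 229883} = \frac{356 - 211030}{119042} = \left(-210674\right) \frac{1}{119042} = - \frac{105337}{59521}$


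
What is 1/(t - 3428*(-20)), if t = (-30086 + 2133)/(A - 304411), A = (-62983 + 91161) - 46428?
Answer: 322661/22121666113 ≈ 1.4586e-5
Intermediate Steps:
A = -18250 (A = 28178 - 46428 = -18250)
t = 27953/322661 (t = (-30086 + 2133)/(-18250 - 304411) = -27953/(-322661) = -27953*(-1/322661) = 27953/322661 ≈ 0.086633)
1/(t - 3428*(-20)) = 1/(27953/322661 - 3428*(-20)) = 1/(27953/322661 + 68560) = 1/(22121666113/322661) = 322661/22121666113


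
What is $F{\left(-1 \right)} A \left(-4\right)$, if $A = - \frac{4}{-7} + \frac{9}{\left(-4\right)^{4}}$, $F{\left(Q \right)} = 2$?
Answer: $- \frac{1087}{224} \approx -4.8527$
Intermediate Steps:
$A = \frac{1087}{1792}$ ($A = \left(-4\right) \left(- \frac{1}{7}\right) + \frac{9}{256} = \frac{4}{7} + 9 \cdot \frac{1}{256} = \frac{4}{7} + \frac{9}{256} = \frac{1087}{1792} \approx 0.60658$)
$F{\left(-1 \right)} A \left(-4\right) = 2 \cdot \frac{1087}{1792} \left(-4\right) = \frac{1087}{896} \left(-4\right) = - \frac{1087}{224}$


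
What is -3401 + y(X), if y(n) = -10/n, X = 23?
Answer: -78233/23 ≈ -3401.4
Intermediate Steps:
-3401 + y(X) = -3401 - 10/23 = -78233/23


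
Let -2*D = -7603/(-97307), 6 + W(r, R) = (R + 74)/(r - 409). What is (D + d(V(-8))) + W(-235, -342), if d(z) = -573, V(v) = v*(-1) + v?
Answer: -2589986773/4476122 ≈ -578.62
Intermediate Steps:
V(v) = 0 (V(v) = -v + v = 0)
W(r, R) = -6 + (74 + R)/(-409 + r) (W(r, R) = -6 + (R + 74)/(r - 409) = -6 + (74 + R)/(-409 + r))
D = -7603/194614 (D = -(-7603)/(2*(-97307)) = -(-7603)*(-1)/(2*97307) = -½*7603/97307 = -7603/194614 ≈ -0.039067)
(D + d(V(-8))) + W(-235, -342) = (-7603/194614 - 573) + (2528 - 342 - 6*(-235))/(-409 - 235) = -111521425/194614 + (2528 - 342 + 1410)/(-644) = -111521425/194614 - 1/644*3596 = -111521425/194614 - 899/161 = -2589986773/4476122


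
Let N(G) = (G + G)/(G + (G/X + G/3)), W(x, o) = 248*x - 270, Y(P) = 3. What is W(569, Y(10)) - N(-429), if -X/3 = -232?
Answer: 130840826/929 ≈ 1.4084e+5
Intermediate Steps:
X = 696 (X = -3*(-232) = 696)
W(x, o) = -270 + 248*x
N(G) = 1392/929 (N(G) = (G + G)/(G + (G/696 + G/3)) = (2*G)/(G + (G*(1/696) + G*(⅓))) = (2*G)/(G + (G/696 + G/3)) = (2*G)/(G + 233*G/696) = (2*G)/((929*G/696)) = (2*G)*(696/(929*G)) = 1392/929)
W(569, Y(10)) - N(-429) = (-270 + 248*569) - 1*1392/929 = (-270 + 141112) - 1392/929 = 140842 - 1392/929 = 130840826/929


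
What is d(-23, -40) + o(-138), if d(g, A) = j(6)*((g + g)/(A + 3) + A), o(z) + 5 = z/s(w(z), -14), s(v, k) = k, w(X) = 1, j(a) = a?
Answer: -58970/259 ≈ -227.68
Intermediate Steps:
o(z) = -5 - z/14 (o(z) = -5 + z/(-14) = -5 + z*(-1/14) = -5 - z/14)
d(g, A) = 6*A + 12*g/(3 + A) (d(g, A) = 6*((g + g)/(A + 3) + A) = 6*((2*g)/(3 + A) + A) = 6*(2*g/(3 + A) + A) = 6*(A + 2*g/(3 + A)) = 6*A + 12*g/(3 + A))
d(-23, -40) + o(-138) = 6*((-40)² + 2*(-23) + 3*(-40))/(3 - 40) + (-5 - 1/14*(-138)) = 6*(1600 - 46 - 120)/(-37) + (-5 + 69/7) = 6*(-1/37)*1434 + 34/7 = -8604/37 + 34/7 = -58970/259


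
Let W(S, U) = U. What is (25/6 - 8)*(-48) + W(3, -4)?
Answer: 180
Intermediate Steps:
(25/6 - 8)*(-48) + W(3, -4) = (25/6 - 8)*(-48) - 4 = -23/6*(-48) - 4 = 184 - 4 = 180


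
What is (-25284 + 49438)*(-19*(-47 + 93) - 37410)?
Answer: -924711736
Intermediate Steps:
(-25284 + 49438)*(-19*(-47 + 93) - 37410) = 24154*(-19*46 - 37410) = 24154*(-874 - 37410) = 24154*(-38284) = -924711736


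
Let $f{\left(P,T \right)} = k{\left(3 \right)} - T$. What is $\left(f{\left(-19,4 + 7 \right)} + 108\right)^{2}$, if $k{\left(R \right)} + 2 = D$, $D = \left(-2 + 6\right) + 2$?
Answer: $10201$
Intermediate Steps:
$D = 6$ ($D = 4 + 2 = 6$)
$k{\left(R \right)} = 4$ ($k{\left(R \right)} = -2 + 6 = 4$)
$f{\left(P,T \right)} = 4 - T$
$\left(f{\left(-19,4 + 7 \right)} + 108\right)^{2} = \left(\left(4 - \left(4 + 7\right)\right) + 108\right)^{2} = \left(\left(4 - 11\right) + 108\right)^{2} = \left(-7 + 108\right)^{2} = 101^{2} = 10201$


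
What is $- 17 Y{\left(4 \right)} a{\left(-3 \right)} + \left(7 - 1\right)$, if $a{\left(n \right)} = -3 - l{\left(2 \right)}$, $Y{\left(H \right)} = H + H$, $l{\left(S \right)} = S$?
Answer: $686$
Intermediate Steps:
$Y{\left(H \right)} = 2 H$
$a{\left(n \right)} = -5$ ($a{\left(n \right)} = -3 - 2 = -5$)
$- 17 Y{\left(4 \right)} a{\left(-3 \right)} + \left(7 - 1\right) = - 17 \cdot 2 \cdot 4 \left(-5\right) + \left(7 - 1\right) = - 17 \cdot 8 \left(-5\right) + 6 = \left(-17\right) \left(-40\right) + 6 = 680 + 6 = 686$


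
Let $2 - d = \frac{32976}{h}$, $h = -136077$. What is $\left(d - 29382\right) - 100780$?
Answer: $- \frac{5903916448}{45359} \approx -1.3016 \cdot 10^{5}$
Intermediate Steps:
$d = \frac{101710}{45359}$ ($d = 2 - \frac{32976}{-136077} = 2 - 32976 \left(- \frac{1}{136077}\right) = 2 - - \frac{10992}{45359} = 2 + \frac{10992}{45359} = \frac{101710}{45359} \approx 2.2423$)
$\left(d - 29382\right) - 100780 = \left(\frac{101710}{45359} - 29382\right) - 100780 = - \frac{1332636428}{45359} - 100780 = - \frac{5903916448}{45359}$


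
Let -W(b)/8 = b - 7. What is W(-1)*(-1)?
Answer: -64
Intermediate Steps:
W(b) = 56 - 8*b (W(b) = -8*(b - 7) = -8*(-7 + b) = 56 - 8*b)
W(-1)*(-1) = (56 - 8*(-1))*(-1) = (56 + 8)*(-1) = 64*(-1) = -64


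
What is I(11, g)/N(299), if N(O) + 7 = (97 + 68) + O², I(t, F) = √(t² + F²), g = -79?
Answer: √6362/89559 ≈ 0.00089061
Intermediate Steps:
I(t, F) = √(F² + t²)
N(O) = 158 + O² (N(O) = -7 + ((97 + 68) + O²) = -7 + (165 + O²) = 158 + O²)
I(11, g)/N(299) = √((-79)² + 11²)/(158 + 299²) = √(6241 + 121)/(158 + 89401) = √6362/89559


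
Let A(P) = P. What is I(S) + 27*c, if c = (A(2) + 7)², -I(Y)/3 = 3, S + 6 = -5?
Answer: 2178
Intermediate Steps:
S = -11 (S = -6 - 5 = -11)
I(Y) = -9 (I(Y) = -3*3 = -9)
c = 81 (c = (2 + 7)² = 9² = 81)
I(S) + 27*c = -9 + 27*81 = -9 + 2187 = 2178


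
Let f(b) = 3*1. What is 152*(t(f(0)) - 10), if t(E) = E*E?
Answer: -152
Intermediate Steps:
f(b) = 3
t(E) = E²
152*(t(f(0)) - 10) = 152*(3² - 10) = 152*(9 - 10) = 152*(-1) = -152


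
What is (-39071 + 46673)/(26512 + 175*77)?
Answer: 2534/13329 ≈ 0.19011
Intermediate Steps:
(-39071 + 46673)/(26512 + 175*77) = 7602/(26512 + 13475) = 7602/39987 = 7602*(1/39987) = 2534/13329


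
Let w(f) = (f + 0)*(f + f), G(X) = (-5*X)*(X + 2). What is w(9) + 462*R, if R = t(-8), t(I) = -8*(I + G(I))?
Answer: 916770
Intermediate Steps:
G(X) = -5*X*(2 + X) (G(X) = (-5*X)*(2 + X) = -5*X*(2 + X))
t(I) = -8*I + 40*I*(2 + I) (t(I) = -8*(I - 5*I*(2 + I)) = -8*I + 40*I*(2 + I))
w(f) = 2*f² (w(f) = f*(2*f) = 2*f²)
R = 1984 (R = 8*(-8)*(9 + 5*(-8)) = 8*(-8)*(9 - 40) = 8*(-8)*(-31) = 1984)
w(9) + 462*R = 2*9² + 462*1984 = 2*81 + 916608 = 162 + 916608 = 916770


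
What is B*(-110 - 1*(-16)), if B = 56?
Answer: -5264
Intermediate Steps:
B*(-110 - 1*(-16)) = 56*(-110 - 1*(-16)) = 56*(-110 + 16) = 56*(-94) = -5264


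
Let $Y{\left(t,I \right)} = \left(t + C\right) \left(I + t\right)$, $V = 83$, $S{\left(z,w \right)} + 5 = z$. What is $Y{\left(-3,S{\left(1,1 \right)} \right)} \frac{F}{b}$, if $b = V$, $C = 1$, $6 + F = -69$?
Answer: $- \frac{1050}{83} \approx -12.651$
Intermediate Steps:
$F = -75$ ($F = -6 - 69 = -75$)
$S{\left(z,w \right)} = -5 + z$
$b = 83$
$Y{\left(t,I \right)} = \left(1 + t\right) \left(I + t\right)$ ($Y{\left(t,I \right)} = \left(t + 1\right) \left(I + t\right) = \left(1 + t\right) \left(I + t\right)$)
$Y{\left(-3,S{\left(1,1 \right)} \right)} \frac{F}{b} = \left(\left(-5 + 1\right) - 3 + \left(-3\right)^{2} + \left(-5 + 1\right) \left(-3\right)\right) \left(- \frac{75}{83}\right) = \left(-4 - 3 + 9 - -12\right) \left(\left(-75\right) \frac{1}{83}\right) = \left(-4 - 3 + 9 + 12\right) \left(- \frac{75}{83}\right) = 14 \left(- \frac{75}{83}\right) = - \frac{1050}{83}$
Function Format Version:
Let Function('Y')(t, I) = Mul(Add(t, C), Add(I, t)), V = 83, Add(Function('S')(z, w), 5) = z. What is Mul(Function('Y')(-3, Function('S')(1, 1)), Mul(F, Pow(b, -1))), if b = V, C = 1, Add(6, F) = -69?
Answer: Rational(-1050, 83) ≈ -12.651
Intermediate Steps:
F = -75 (F = Add(-6, -69) = -75)
Function('S')(z, w) = Add(-5, z)
b = 83
Function('Y')(t, I) = Mul(Add(1, t), Add(I, t)) (Function('Y')(t, I) = Mul(Add(t, 1), Add(I, t)) = Mul(Add(1, t), Add(I, t)))
Mul(Function('Y')(-3, Function('S')(1, 1)), Mul(F, Pow(b, -1))) = Mul(Add(Add(-5, 1), -3, Pow(-3, 2), Mul(Add(-5, 1), -3)), Mul(-75, Pow(83, -1))) = Mul(Add(-4, -3, 9, Mul(-4, -3)), Mul(-75, Rational(1, 83))) = Mul(Add(-4, -3, 9, 12), Rational(-75, 83)) = Mul(14, Rational(-75, 83)) = Rational(-1050, 83)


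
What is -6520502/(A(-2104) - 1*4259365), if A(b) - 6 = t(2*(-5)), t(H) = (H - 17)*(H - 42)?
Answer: 6520502/4257955 ≈ 1.5314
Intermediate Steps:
t(H) = (-42 + H)*(-17 + H) (t(H) = (-17 + H)*(-42 + H) = (-42 + H)*(-17 + H))
A(b) = 1410 (A(b) = 6 + (714 + (2*(-5))**2 - 118*(-5)) = 6 + (714 + (-10)**2 - 59*(-10)) = 6 + (714 + 100 + 590) = 6 + 1404 = 1410)
-6520502/(A(-2104) - 1*4259365) = -6520502/(1410 - 1*4259365) = -6520502/(1410 - 4259365) = -6520502/(-4257955) = -6520502*(-1/4257955) = 6520502/4257955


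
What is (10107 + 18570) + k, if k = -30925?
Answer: -2248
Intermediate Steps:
(10107 + 18570) + k = (10107 + 18570) - 30925 = 28677 - 30925 = -2248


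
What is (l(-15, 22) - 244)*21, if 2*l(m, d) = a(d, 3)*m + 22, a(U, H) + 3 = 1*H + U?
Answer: -8358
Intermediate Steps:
a(U, H) = -3 + H + U (a(U, H) = -3 + (1*H + U) = -3 + (H + U) = -3 + H + U)
l(m, d) = 11 + d*m/2 (l(m, d) = ((-3 + 3 + d)*m + 22)/2 = (d*m + 22)/2 = (22 + d*m)/2 = 11 + d*m/2)
(l(-15, 22) - 244)*21 = ((11 + (1/2)*22*(-15)) - 244)*21 = ((11 - 165) - 244)*21 = (-154 - 244)*21 = -398*21 = -8358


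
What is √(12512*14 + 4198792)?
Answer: 2*√1093490 ≈ 2091.4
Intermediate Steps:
√(12512*14 + 4198792) = √(175168 + 4198792) = √4373960 = 2*√1093490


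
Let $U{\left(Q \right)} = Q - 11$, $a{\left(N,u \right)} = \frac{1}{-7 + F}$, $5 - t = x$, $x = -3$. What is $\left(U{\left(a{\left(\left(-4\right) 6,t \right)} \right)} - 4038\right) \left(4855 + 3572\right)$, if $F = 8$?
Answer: $-34112496$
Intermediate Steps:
$t = 8$ ($t = 5 - -3 = 5 + 3 = 8$)
$a{\left(N,u \right)} = 1$ ($a{\left(N,u \right)} = \frac{1}{-7 + 8} = 1^{-1} = 1$)
$U{\left(Q \right)} = -11 + Q$
$\left(U{\left(a{\left(\left(-4\right) 6,t \right)} \right)} - 4038\right) \left(4855 + 3572\right) = \left(\left(-11 + 1\right) - 4038\right) \left(4855 + 3572\right) = \left(-10 - 4038\right) 8427 = \left(-4048\right) 8427 = -34112496$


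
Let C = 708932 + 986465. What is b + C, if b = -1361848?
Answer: 333549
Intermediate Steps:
C = 1695397
b + C = -1361848 + 1695397 = 333549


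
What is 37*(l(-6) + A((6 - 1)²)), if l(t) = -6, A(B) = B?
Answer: 703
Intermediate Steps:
37*(l(-6) + A((6 - 1)²)) = 37*(-6 + (6 - 1)²) = 37*(-6 + 5²) = 37*(-6 + 25) = 37*19 = 703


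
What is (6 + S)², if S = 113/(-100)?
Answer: 237169/10000 ≈ 23.717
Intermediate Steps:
S = -113/100 (S = 113*(-1/100) = -113/100 ≈ -1.1300)
(6 + S)² = (6 - 113/100)² = (487/100)² = 237169/10000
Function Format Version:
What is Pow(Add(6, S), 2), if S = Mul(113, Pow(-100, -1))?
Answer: Rational(237169, 10000) ≈ 23.717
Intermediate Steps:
S = Rational(-113, 100) (S = Mul(113, Rational(-1, 100)) = Rational(-113, 100) ≈ -1.1300)
Pow(Add(6, S), 2) = Pow(Add(6, Rational(-113, 100)), 2) = Pow(Rational(487, 100), 2) = Rational(237169, 10000)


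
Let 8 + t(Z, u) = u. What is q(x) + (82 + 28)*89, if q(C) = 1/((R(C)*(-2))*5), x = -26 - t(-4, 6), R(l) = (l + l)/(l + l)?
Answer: 97899/10 ≈ 9789.9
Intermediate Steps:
R(l) = 1 (R(l) = (2*l)/((2*l)) = (2*l)*(1/(2*l)) = 1)
t(Z, u) = -8 + u
x = -24 (x = -26 - (-8 + 6) = -26 - 1*(-2) = -26 + 2 = -24)
q(C) = -⅒ (q(C) = 1/((1*(-2))*5) = 1/(-2*5) = 1/(-10) = -⅒)
q(x) + (82 + 28)*89 = -⅒ + (82 + 28)*89 = -⅒ + 110*89 = -⅒ + 9790 = 97899/10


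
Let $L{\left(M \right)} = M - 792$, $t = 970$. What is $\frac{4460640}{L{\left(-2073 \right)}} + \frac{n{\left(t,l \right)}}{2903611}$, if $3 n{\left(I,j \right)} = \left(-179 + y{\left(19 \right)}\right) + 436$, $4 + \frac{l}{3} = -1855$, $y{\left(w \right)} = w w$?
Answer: $- \frac{863464185390}{554589701} \approx -1556.9$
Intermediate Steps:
$L{\left(M \right)} = -792 + M$ ($L{\left(M \right)} = M - 792 = -792 + M$)
$y{\left(w \right)} = w^{2}$
$l = -5577$ ($l = -12 + 3 \left(-1855\right) = -12 - 5565 = -5577$)
$n{\left(I,j \right)} = 206$ ($n{\left(I,j \right)} = \frac{\left(-179 + 19^{2}\right) + 436}{3} = \frac{\left(-179 + 361\right) + 436}{3} = \frac{182 + 436}{3} = \frac{1}{3} \cdot 618 = 206$)
$\frac{4460640}{L{\left(-2073 \right)}} + \frac{n{\left(t,l \right)}}{2903611} = \frac{4460640}{-792 - 2073} + \frac{206}{2903611} = \frac{4460640}{-2865} + 206 \cdot \frac{1}{2903611} = 4460640 \left(- \frac{1}{2865}\right) + \frac{206}{2903611} = - \frac{297376}{191} + \frac{206}{2903611} = - \frac{863464185390}{554589701}$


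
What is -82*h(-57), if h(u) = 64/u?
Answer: 5248/57 ≈ 92.070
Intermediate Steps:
-82*h(-57) = -5248/(-57) = -5248*(-1)/57 = -82*(-64/57) = 5248/57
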